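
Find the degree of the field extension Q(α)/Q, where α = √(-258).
[Q(α):Q] = 2

[Q(α):Q] equals the degree of the minimal polynomial of α. Here α^2 = -258 and x^2 + 258 is irreducible (d = -258 is squarefree, ≠ 1, hence not a square), so deg(m_α) = 2. Thus [Q(α):Q] = 2.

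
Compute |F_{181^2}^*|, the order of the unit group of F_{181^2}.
|F_{181^2}^*| = 32760

F_{181^2} has 181^2 = 32761 elements; its multiplicative group consists of all nonzero elements, so |F_{181^2}^*| = 32761 - 1 = 32760. (It is cyclic since any finite subgroup of the multiplicative group of a field is cyclic.)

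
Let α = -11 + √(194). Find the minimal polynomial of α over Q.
m_α(x) = x^2 + 22x - 73

From α + 11 = √(194), squaring gives (α + 11)^2 = 194, i.e. α^2 + 22α + 121 = 194, so α^2 + 22α - 73 = 0. The discriminant of x^2 + 22x - 73 is (22)^2 - 4·(-73) = 484 + 292 = 776, and 4·(194) is not a perfect square in Q since 194 is squarefree and ≠ 1. Hence x^2 + 22x - 73 is irreducible over Q and is the minimal polynomial of α.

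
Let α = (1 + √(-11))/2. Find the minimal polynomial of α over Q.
m_α(x) = x^2 - x + 3

From 2α - 1 = √(-11), squaring gives (2α - 1)^2 = -11, i.e. 4α^2 - 4α + 1 = -11, so α^2 - α + (1 + 11)/4 = 0. Since -11 ≡ 1 (mod 4), (1 + 11)/4 = 3 ∈ Z. The polynomial x^2 - x + 3 has discriminant 1 - 4·(3) = -11, which is not a perfect square in Q (d = -11 is squarefree and ≠ 1), so x^2 - x + 3 is irreducible over Q. It is the minimal polynomial of α.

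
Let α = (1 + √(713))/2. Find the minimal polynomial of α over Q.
m_α(x) = x^2 - x - 178

From 2α - 1 = √(713), squaring gives (2α - 1)^2 = 713, i.e. 4α^2 - 4α + 1 = 713, so α^2 - α + (1 - 713)/4 = 0. Since 713 ≡ 1 (mod 4), (1 - 713)/4 = -178 ∈ Z. The polynomial x^2 - x - 178 has discriminant 1 - 4·(-178) = 713, which is not a perfect square in Q (d = 713 is squarefree and ≠ 1), so x^2 - x - 178 is irreducible over Q. It is the minimal polynomial of α.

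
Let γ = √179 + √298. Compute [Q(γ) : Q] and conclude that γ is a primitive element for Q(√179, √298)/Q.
[Q(γ) : Q] = 4 (equivalently, Q(γ) = Q(√179, √298))

Obviously Q(γ) ⊆ Q(√179, √298), and [Q(√179, √298):Q] = 4 (since 179, 298 are distinct squarefree integers > 1 with 53342 not a perfect square). To show equality we compute the minimal polynomial of γ. From γ = √179 + √298: γ^2 = 179 + 2√(53342) + 298 = 477 + 2√(53342), so γ^2 - 477 = 2√(53342); squaring, (γ^2 - 477)^2 = 4·53342, i.e. γ^4 - 954γ^2 + 227529 - 213368 = 0, i.e. γ^4 - 954γ^2 + 14161 = 0. So γ is a root of x^4 - 954x^2 + 14161. This polynomial is irreducible over Q: it has no rational root (each ±√179 ± √298 is irrational), and any factorization into two quadratics over Q would force √(53342) ∈ Q (pairing opposite roots) or √179, √298 ∈ Q (other pairings), all impossible. Hence [Q(γ):Q] = 4 = [Q(√179, √298):Q], so Q(γ) = Q(√179, √298).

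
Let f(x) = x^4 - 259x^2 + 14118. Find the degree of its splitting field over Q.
[K : Q] = 4

Solving the quadratic in x^2: x^2 = (259 ± √(259^2 - 4·14118))/2 = (259 ± √10609)/2 = (259 ± 103)/2, giving x^2 = 78 or x^2 = 181. So f(x) = (x^2 - 78)(x^2 - 181) and the roots of f are ±√78, ±√181. Hence the splitting field is K = Q(√78, √181). Since 78 and 181 are distinct squarefree integers > 1, their product 14118 is not a perfect square, so √181 ∉ Q(√78). By the tower law [K:Q] = [Q(√78,√181):Q(√78)] · [Q(√78):Q] = 2 · 2 = 4.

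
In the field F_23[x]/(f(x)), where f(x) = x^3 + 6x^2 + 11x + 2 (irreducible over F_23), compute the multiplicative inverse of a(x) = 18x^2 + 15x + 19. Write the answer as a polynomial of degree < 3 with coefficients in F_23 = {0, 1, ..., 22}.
a(x)^(-1) ≡ 17x^2 + x + 5 (mod f(x))

Since f is irreducible over F_23, F_23[x]/(f) is a field and a(x) ≠ 0 has an inverse. Apply the extended Euclidean algorithm to f(x) and a(x) in F_23[x]: f(x) = (9x + 12)·a(x) + (5x + 4);  a(x) = (22x + 13)·(5x + 4) + (13). The last nonzero remainder is the constant 13 = gcd(f, a) in F_23. Back-substituting through the division chain expresses 13 = s(x)·a(x) + t(x)·f(x) with s(x) ≡ 14x^2 + 13x + 19 (mod f), so (14x^2 + 13x + 19)·a(x) ≡ 13 (mod f). Multiplying by 13^(-1) ≡ 16 in F_23 gives a(x)^(-1) ≡ 16·(14x^2 + 13x + 19) ≡ 17x^2 + x + 5 (mod f). Check: (18x^2 + 15x + 19)·(17x^2 + x + 5) = 7x^4 + 20x^3 + 14x^2 + 2x + 3 ≡ 1 (mod x^3 + 6x^2 + 11x + 2).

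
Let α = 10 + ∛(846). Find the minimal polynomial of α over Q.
m_α(x) = x^3 - 30x^2 + 300x - 1846

Set β = α - 10 = ∛(846), so β^3 = 846. Then (α - 10)^3 - 846 = 0, i.e. α is a root of g(x) = (x - 10)^3 - 846 = x^3 - 30x^2 + 300x - 1846. Since g(x) = h(x - 10) where h(x) = x^3 - 846, and h is irreducible over Q (because 846 is not a perfect cube, so h has no rational root, and a monic cubic with no rational root is irreducible), g is also irreducible (irreducibility is preserved under the substitution x → x - 10). Hence m_α(x) = x^3 - 30x^2 + 300x - 1846.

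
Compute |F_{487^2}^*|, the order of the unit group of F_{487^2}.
|F_{487^2}^*| = 237168

F_{487^2} has 487^2 = 237169 elements; its multiplicative group consists of all nonzero elements, so |F_{487^2}^*| = 237169 - 1 = 237168. (It is cyclic since any finite subgroup of the multiplicative group of a field is cyclic.)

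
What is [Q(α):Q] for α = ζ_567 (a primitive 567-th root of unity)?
[Q(α):Q] = 324

The minimal polynomial of ζ_567 over Q is the 567-th cyclotomic polynomial Φ_567(x), which is irreducible over Q and has degree φ(567) = 324. Hence [Q(α):Q] = φ(567) = 324.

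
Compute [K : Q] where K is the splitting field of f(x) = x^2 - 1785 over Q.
[K : Q] = 2

f(x) = x^2 - 1785 factors as (x - √1785)(x + √1785). The splitting field is K = Q(√1785). Since 1785 is squarefree and > 1, it is not a perfect square, so x^2 - 1785 is irreducible over Q and [Q(√1785) : Q] = 2. Hence [K : Q] = 2.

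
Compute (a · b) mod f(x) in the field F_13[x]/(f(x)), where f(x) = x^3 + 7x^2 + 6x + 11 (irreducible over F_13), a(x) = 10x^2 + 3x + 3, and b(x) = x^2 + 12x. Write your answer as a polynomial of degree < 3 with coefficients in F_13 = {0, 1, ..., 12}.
a · b ≡ 11x^2 + 11x + 2 (mod f(x))

Multiply in F_13[x]: a(x)·b(x) = (10x^2 + 3x + 3)·(x^2 + 12x) = 10x^4 + 6x^3 + 10x. This has degree ≥ 3, so divide by f(x) over F_13: 10x^4 + 6x^3 + 10x = (10x + 1)·(x^3 + 7x^2 + 6x + 11) + (11x^2 + 11x + 2). Hence a·b ≡ 11x^2 + 11x + 2 (mod f). (F_13[x]/(f) is a field with 13^3 = 2197 elements since f is irreducible of degree 3.)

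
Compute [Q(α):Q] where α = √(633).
[Q(α):Q] = 2

[Q(α):Q] equals the degree of the minimal polynomial of α. Here α^2 = 633 and x^2 - 633 is irreducible (d = 633 is squarefree, ≠ 1, hence not a square), so deg(m_α) = 2. Thus [Q(α):Q] = 2.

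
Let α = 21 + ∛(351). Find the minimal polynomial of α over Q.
m_α(x) = x^3 - 63x^2 + 1323x - 9612

Set β = α - 21 = ∛(351), so β^3 = 351. Then (α - 21)^3 - 351 = 0, i.e. α is a root of g(x) = (x - 21)^3 - 351 = x^3 - 63x^2 + 1323x - 9612. Since g(x) = h(x - 21) where h(x) = x^3 - 351, and h is irreducible over Q (because 351 is not a perfect cube, so h has no rational root, and a monic cubic with no rational root is irreducible), g is also irreducible (irreducibility is preserved under the substitution x → x - 21). Hence m_α(x) = x^3 - 63x^2 + 1323x - 9612.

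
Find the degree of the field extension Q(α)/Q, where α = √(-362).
[Q(α):Q] = 2

[Q(α):Q] equals the degree of the minimal polynomial of α. Here α^2 = -362 and x^2 + 362 is irreducible (d = -362 is squarefree, ≠ 1, hence not a square), so deg(m_α) = 2. Thus [Q(α):Q] = 2.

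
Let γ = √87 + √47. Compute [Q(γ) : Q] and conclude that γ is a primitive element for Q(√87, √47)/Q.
[Q(γ) : Q] = 4 (equivalently, Q(γ) = Q(√87, √47))

Obviously Q(γ) ⊆ Q(√87, √47), and [Q(√87, √47):Q] = 4 (since 87, 47 are distinct squarefree integers > 1 with 4089 not a perfect square). To show equality we compute the minimal polynomial of γ. From γ = √87 + √47: γ^2 = 87 + 2√(4089) + 47 = 134 + 2√(4089), so γ^2 - 134 = 2√(4089); squaring, (γ^2 - 134)^2 = 4·4089, i.e. γ^4 - 268γ^2 + 17956 - 16356 = 0, i.e. γ^4 - 268γ^2 + 1600 = 0. So γ is a root of x^4 - 268x^2 + 1600. This polynomial is irreducible over Q: it has no rational root (each ±√87 ± √47 is irrational), and any factorization into two quadratics over Q would force √(4089) ∈ Q (pairing opposite roots) or √87, √47 ∈ Q (other pairings), all impossible. Hence [Q(γ):Q] = 4 = [Q(√87, √47):Q], so Q(γ) = Q(√87, √47).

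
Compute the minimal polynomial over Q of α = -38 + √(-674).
m_α(x) = x^2 + 76x + 2118

From α + 38 = √(-674), squaring gives (α + 38)^2 = -674, i.e. α^2 + 76α + 1444 = -674, so α^2 + 76α + 2118 = 0. The discriminant of x^2 + 76x + 2118 is (76)^2 - 4·(2118) = 5776 - 8472 = -2696, and 4·(-674) is not a perfect square in Q since -674 is squarefree and ≠ 1. Hence x^2 + 76x + 2118 is irreducible over Q and is the minimal polynomial of α.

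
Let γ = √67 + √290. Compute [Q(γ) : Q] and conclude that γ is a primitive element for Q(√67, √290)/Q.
[Q(γ) : Q] = 4 (equivalently, Q(γ) = Q(√67, √290))

Obviously Q(γ) ⊆ Q(√67, √290), and [Q(√67, √290):Q] = 4 (since 67, 290 are distinct squarefree integers > 1 with 19430 not a perfect square). To show equality we compute the minimal polynomial of γ. From γ = √67 + √290: γ^2 = 67 + 2√(19430) + 290 = 357 + 2√(19430), so γ^2 - 357 = 2√(19430); squaring, (γ^2 - 357)^2 = 4·19430, i.e. γ^4 - 714γ^2 + 127449 - 77720 = 0, i.e. γ^4 - 714γ^2 + 49729 = 0. So γ is a root of x^4 - 714x^2 + 49729. This polynomial is irreducible over Q: it has no rational root (each ±√67 ± √290 is irrational), and any factorization into two quadratics over Q would force √(19430) ∈ Q (pairing opposite roots) or √67, √290 ∈ Q (other pairings), all impossible. Hence [Q(γ):Q] = 4 = [Q(√67, √290):Q], so Q(γ) = Q(√67, √290).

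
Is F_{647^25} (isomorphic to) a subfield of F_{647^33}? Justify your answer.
No: F_{647^25} is not a subfield of F_{647^33}

F_{p^m} embeds in F_{p^n} iff m | n. Here 25 ∤ 33 (since 33 = 1·25 + 8 with remainder 8 ≠ 0), so F_{647^25} is not a subfield of F_{647^33}. Equivalently: if it were, the tower law would give 25 = [F_{647^25}:F_647] dividing [F_{647^33}:F_647] = 33, contradiction.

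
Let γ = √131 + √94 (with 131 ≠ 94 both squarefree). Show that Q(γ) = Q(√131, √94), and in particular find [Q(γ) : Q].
[Q(γ) : Q] = 4 (equivalently, Q(γ) = Q(√131, √94))

Obviously Q(γ) ⊆ Q(√131, √94), and [Q(√131, √94):Q] = 4 (since 131, 94 are distinct squarefree integers > 1 with 12314 not a perfect square). To show equality we compute the minimal polynomial of γ. From γ = √131 + √94: γ^2 = 131 + 2√(12314) + 94 = 225 + 2√(12314), so γ^2 - 225 = 2√(12314); squaring, (γ^2 - 225)^2 = 4·12314, i.e. γ^4 - 450γ^2 + 50625 - 49256 = 0, i.e. γ^4 - 450γ^2 + 1369 = 0. So γ is a root of x^4 - 450x^2 + 1369. This polynomial is irreducible over Q: it has no rational root (each ±√131 ± √94 is irrational), and any factorization into two quadratics over Q would force √(12314) ∈ Q (pairing opposite roots) or √131, √94 ∈ Q (other pairings), all impossible. Hence [Q(γ):Q] = 4 = [Q(√131, √94):Q], so Q(γ) = Q(√131, √94).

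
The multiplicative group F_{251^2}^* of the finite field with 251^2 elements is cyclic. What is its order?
|F_{251^2}^*| = 63000

F_{251^2} has 251^2 = 63001 elements; its multiplicative group consists of all nonzero elements, so |F_{251^2}^*| = 63001 - 1 = 63000. (It is cyclic since any finite subgroup of the multiplicative group of a field is cyclic.)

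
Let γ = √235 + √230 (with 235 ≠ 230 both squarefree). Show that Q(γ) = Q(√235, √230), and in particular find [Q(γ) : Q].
[Q(γ) : Q] = 4 (equivalently, Q(γ) = Q(√235, √230))

Obviously Q(γ) ⊆ Q(√235, √230), and [Q(√235, √230):Q] = 4 (since 235, 230 are distinct squarefree integers > 1 with 54050 not a perfect square). To show equality we compute the minimal polynomial of γ. From γ = √235 + √230: γ^2 = 235 + 2√(54050) + 230 = 465 + 2√(54050), so γ^2 - 465 = 2√(54050); squaring, (γ^2 - 465)^2 = 4·54050, i.e. γ^4 - 930γ^2 + 216225 - 216200 = 0, i.e. γ^4 - 930γ^2 + 25 = 0. So γ is a root of x^4 - 930x^2 + 25. This polynomial is irreducible over Q: it has no rational root (each ±√235 ± √230 is irrational), and any factorization into two quadratics over Q would force √(54050) ∈ Q (pairing opposite roots) or √235, √230 ∈ Q (other pairings), all impossible. Hence [Q(γ):Q] = 4 = [Q(√235, √230):Q], so Q(γ) = Q(√235, √230).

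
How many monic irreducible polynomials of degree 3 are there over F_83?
There are 190568 monic irreducible polynomials of degree 3 over F_83

Each element of F_{83^3} that lies in no proper subfield is a root of exactly one monic irreducible of degree 3 over F_83, and each such polynomial has 3 distinct roots in F_{83^3}. By Möbius inversion the count is N_83(3) = (1/3) Σ_{d|3} μ(3/d) · 83^d = (1/3)(μ(3)·83^1 + μ(1)·83^3) = 571704/3 = 190568.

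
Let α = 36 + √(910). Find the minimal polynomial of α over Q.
m_α(x) = x^2 - 72x + 386

From α - 36 = √(910), squaring gives (α - 36)^2 = 910, i.e. α^2 - 72α + 1296 = 910, so α^2 - 72α + 386 = 0. The discriminant of x^2 - 72x + 386 is (-72)^2 - 4·(386) = 5184 - 1544 = 3640, and 4·(910) is not a perfect square in Q since 910 is squarefree and ≠ 1. Hence x^2 - 72x + 386 is irreducible over Q and is the minimal polynomial of α.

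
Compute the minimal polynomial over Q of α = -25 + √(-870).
m_α(x) = x^2 + 50x + 1495

From α + 25 = √(-870), squaring gives (α + 25)^2 = -870, i.e. α^2 + 50α + 625 = -870, so α^2 + 50α + 1495 = 0. The discriminant of x^2 + 50x + 1495 is (50)^2 - 4·(1495) = 2500 - 5980 = -3480, and 4·(-870) is not a perfect square in Q since -870 is squarefree and ≠ 1. Hence x^2 + 50x + 1495 is irreducible over Q and is the minimal polynomial of α.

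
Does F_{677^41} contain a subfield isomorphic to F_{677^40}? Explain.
No: F_{677^40} is not a subfield of F_{677^41}

F_{p^m} embeds in F_{p^n} iff m | n. Here 40 ∤ 41 (since 41 = 1·40 + 1 with remainder 1 ≠ 0), so F_{677^40} is not a subfield of F_{677^41}. Equivalently: if it were, the tower law would give 40 = [F_{677^40}:F_677] dividing [F_{677^41}:F_677] = 41, contradiction.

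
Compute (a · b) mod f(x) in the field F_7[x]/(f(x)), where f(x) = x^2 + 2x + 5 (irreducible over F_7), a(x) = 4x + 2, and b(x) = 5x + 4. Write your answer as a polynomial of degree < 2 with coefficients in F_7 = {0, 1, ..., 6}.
a · b ≡ 6 (mod f(x))

Multiply in F_7[x]: a(x)·b(x) = (4x + 2)·(5x + 4) = 6x^2 + 5x + 1. This has degree ≥ 2, so divide by f(x) over F_7: 6x^2 + 5x + 1 = (6)·(x^2 + 2x + 5) + (6). Hence a·b ≡ 6 (mod f). (F_7[x]/(f) is a field with 7^2 = 49 elements since f is irreducible of degree 2.)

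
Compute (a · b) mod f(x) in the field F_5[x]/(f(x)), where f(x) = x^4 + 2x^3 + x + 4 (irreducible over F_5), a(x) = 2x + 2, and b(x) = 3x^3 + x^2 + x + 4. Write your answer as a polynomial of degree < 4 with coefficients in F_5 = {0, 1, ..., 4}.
a · b ≡ x^3 + 4x^2 + 4x + 4 (mod f(x))

Multiply in F_5[x]: a(x)·b(x) = (2x + 2)·(3x^3 + x^2 + x + 4) = x^4 + 3x^3 + 4x^2 + 3. This has degree ≥ 4, so divide by f(x) over F_5: x^4 + 3x^3 + 4x^2 + 3 = (1)·(x^4 + 2x^3 + x + 4) + (x^3 + 4x^2 + 4x + 4). Hence a·b ≡ x^3 + 4x^2 + 4x + 4 (mod f). (F_5[x]/(f) is a field with 5^4 = 625 elements since f is irreducible of degree 4.)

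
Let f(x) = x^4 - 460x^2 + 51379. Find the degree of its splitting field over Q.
[K : Q] = 4

Solving the quadratic in x^2: x^2 = (460 ± √(460^2 - 4·51379))/2 = (460 ± √6084)/2 = (460 ± 78)/2, giving x^2 = 269 or x^2 = 191. So f(x) = (x^2 - 269)(x^2 - 191) and the roots of f are ±√269, ±√191. Hence the splitting field is K = Q(√269, √191). Since 269 and 191 are distinct squarefree integers > 1, their product 51379 is not a perfect square, so √191 ∉ Q(√269). By the tower law [K:Q] = [Q(√269,√191):Q(√269)] · [Q(√269):Q] = 2 · 2 = 4.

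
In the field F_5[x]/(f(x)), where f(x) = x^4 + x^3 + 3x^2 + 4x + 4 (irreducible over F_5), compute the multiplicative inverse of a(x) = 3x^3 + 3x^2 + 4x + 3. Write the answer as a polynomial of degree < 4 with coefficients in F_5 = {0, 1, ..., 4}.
a(x)^(-1) ≡ x^3 + 3x^2 + 4x + 3 (mod f(x))

Since f is irreducible over F_5, F_5[x]/(f) is a field and a(x) ≠ 0 has an inverse. Apply the extended Euclidean algorithm to f(x) and a(x) in F_5[x]: f(x) = (2x)·a(x) + (3x + 4);  a(x) = (x^2 + 3x + 4)·(3x + 4) + (2). The last nonzero remainder is the constant 2 = gcd(f, a) in F_5. Back-substituting through the division chain expresses 2 = s(x)·a(x) + t(x)·f(x) with s(x) ≡ 2x^3 + x^2 + 3x + 1 (mod f), so (2x^3 + x^2 + 3x + 1)·a(x) ≡ 2 (mod f). Multiplying by 2^(-1) ≡ 3 in F_5 gives a(x)^(-1) ≡ 3·(2x^3 + x^2 + 3x + 1) ≡ x^3 + 3x^2 + 4x + 3 (mod f). Check: (3x^3 + 3x^2 + 4x + 3)·(x^3 + 3x^2 + 4x + 3) = 3x^6 + 2x^5 + x^3 + 4x^2 + 4x + 4 ≡ 1 (mod x^4 + x^3 + 3x^2 + 4x + 4).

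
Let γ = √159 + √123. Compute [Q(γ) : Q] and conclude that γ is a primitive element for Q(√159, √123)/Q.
[Q(γ) : Q] = 4 (equivalently, Q(γ) = Q(√159, √123))

Obviously Q(γ) ⊆ Q(√159, √123), and [Q(√159, √123):Q] = 4 (since 159, 123 are distinct squarefree integers > 1 with 19557 not a perfect square). To show equality we compute the minimal polynomial of γ. From γ = √159 + √123: γ^2 = 159 + 2√(19557) + 123 = 282 + 2√(19557), so γ^2 - 282 = 2√(19557); squaring, (γ^2 - 282)^2 = 4·19557, i.e. γ^4 - 564γ^2 + 79524 - 78228 = 0, i.e. γ^4 - 564γ^2 + 1296 = 0. So γ is a root of x^4 - 564x^2 + 1296. This polynomial is irreducible over Q: it has no rational root (each ±√159 ± √123 is irrational), and any factorization into two quadratics over Q would force √(19557) ∈ Q (pairing opposite roots) or √159, √123 ∈ Q (other pairings), all impossible. Hence [Q(γ):Q] = 4 = [Q(√159, √123):Q], so Q(γ) = Q(√159, √123).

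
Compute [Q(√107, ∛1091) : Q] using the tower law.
[Q(√107, ∛1091) : Q] = 6

Let L = Q(√107, ∛1091). Since Q(√107) ⊂ L and [Q(√107):Q] = 2, the tower law gives 2 | [L:Q]. Likewise Q(∛1091) ⊂ L with [Q(∛1091):Q] = 3 (because 1091 is not a perfect cube), so 3 | [L:Q]. As gcd(2,3) = 1, [L:Q] is divisible by 6. Conversely L is generated over Q by √107 and ∛1091, so [L:Q] ≤ 2·3 = 6. Therefore [Q(√107, ∛1091) : Q] = 6.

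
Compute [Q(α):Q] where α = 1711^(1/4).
[Q(α):Q] = 4

α is a root of x^4 - 1711. By Eisenstein's criterion at the prime p = 29 (which divides the constant term 1711 but p^2 = 841 does not, since 1711 is squarefree), x^4 - 1711 is irreducible over Q. Hence [Q(α):Q] = 4.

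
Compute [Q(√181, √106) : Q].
[Q(√181, √106) : Q] = 4

[Q(√181):Q] = 2 (min poly x^2 - 181, irreducible since 181 is squarefree > 1). For the top step, suppose √106 ∈ Q(√181), say √106 = c + d√181 with c, d ∈ Q. Squaring: 106 = c^2 + 181d^2 + 2cd√181. Since √181 ∉ Q this forces 2cd = 0. If d = 0 then √106 = c ∈ Q, contradicting 106 squarefree > 1. If c = 0 then 106 = 181d^2, so 181·106 = (181d)^2 is a perfect square in Q — but 181·106 = 19186 is not a perfect square (since 181 and 106 are distinct squarefree integers). Contradiction. Hence √106 ∉ Q(√181), so x^2 - 106 stays irreducible over Q(√181) and [Q(√181, √106) : Q(√181)] = 2. By the tower law, [Q(√181, √106) : Q] = 2 · 2 = 4.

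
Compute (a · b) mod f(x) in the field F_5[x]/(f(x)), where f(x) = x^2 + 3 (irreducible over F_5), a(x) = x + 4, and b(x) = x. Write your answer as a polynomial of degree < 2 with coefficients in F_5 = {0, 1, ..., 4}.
a · b ≡ 4x + 2 (mod f(x))

Multiply in F_5[x]: a(x)·b(x) = (x + 4)·(x) = x^2 + 4x. This has degree ≥ 2, so divide by f(x) over F_5: x^2 + 4x = (1)·(x^2 + 3) + (4x + 2). Hence a·b ≡ 4x + 2 (mod f). (F_5[x]/(f) is a field with 5^2 = 25 elements since f is irreducible of degree 2.)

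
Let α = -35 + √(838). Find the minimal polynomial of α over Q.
m_α(x) = x^2 + 70x + 387

From α + 35 = √(838), squaring gives (α + 35)^2 = 838, i.e. α^2 + 70α + 1225 = 838, so α^2 + 70α + 387 = 0. The discriminant of x^2 + 70x + 387 is (70)^2 - 4·(387) = 4900 - 1548 = 3352, and 4·(838) is not a perfect square in Q since 838 is squarefree and ≠ 1. Hence x^2 + 70x + 387 is irreducible over Q and is the minimal polynomial of α.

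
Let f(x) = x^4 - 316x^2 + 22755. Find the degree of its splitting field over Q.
[K : Q] = 4

Solving the quadratic in x^2: x^2 = (316 ± √(316^2 - 4·22755))/2 = (316 ± √8836)/2 = (316 ± 94)/2, giving x^2 = 111 or x^2 = 205. So f(x) = (x^2 - 111)(x^2 - 205) and the roots of f are ±√111, ±√205. Hence the splitting field is K = Q(√111, √205). Since 111 and 205 are distinct squarefree integers > 1, their product 22755 is not a perfect square, so √205 ∉ Q(√111). By the tower law [K:Q] = [Q(√111,√205):Q(√111)] · [Q(√111):Q] = 2 · 2 = 4.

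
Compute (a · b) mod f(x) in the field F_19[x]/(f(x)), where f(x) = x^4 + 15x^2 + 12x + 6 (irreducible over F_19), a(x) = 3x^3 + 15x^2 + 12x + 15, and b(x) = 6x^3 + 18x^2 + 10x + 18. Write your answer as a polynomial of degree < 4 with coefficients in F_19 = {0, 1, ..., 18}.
a · b ≡ 15x^3 + 11x^2 + 7x (mod f(x))

Multiply in F_19[x]: a(x)·b(x) = (3x^3 + 15x^2 + 12x + 15)·(6x^3 + 18x^2 + 10x + 18) = 18x^6 + 11x^5 + 11x^4 + 16x^3 + 14x^2 + 5x + 4. This has degree ≥ 4, so divide by f(x) over F_19: 18x^6 + 11x^5 + 11x^4 + 16x^3 + 14x^2 + 5x + 4 = (18x^2 + 11x + 7)·(x^4 + 15x^2 + 12x + 6) + (15x^3 + 11x^2 + 7x). Hence a·b ≡ 15x^3 + 11x^2 + 7x (mod f). (F_19[x]/(f) is a field with 19^4 = 130321 elements since f is irreducible of degree 4.)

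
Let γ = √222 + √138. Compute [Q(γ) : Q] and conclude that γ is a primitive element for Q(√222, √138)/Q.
[Q(γ) : Q] = 4 (equivalently, Q(γ) = Q(√222, √138))

Obviously Q(γ) ⊆ Q(√222, √138), and [Q(√222, √138):Q] = 4 (since 222, 138 are distinct squarefree integers > 1 with 30636 not a perfect square). To show equality we compute the minimal polynomial of γ. From γ = √222 + √138: γ^2 = 222 + 2√(30636) + 138 = 360 + 2√(30636), so γ^2 - 360 = 2√(30636); squaring, (γ^2 - 360)^2 = 4·30636, i.e. γ^4 - 720γ^2 + 129600 - 122544 = 0, i.e. γ^4 - 720γ^2 + 7056 = 0. So γ is a root of x^4 - 720x^2 + 7056. This polynomial is irreducible over Q: it has no rational root (each ±√222 ± √138 is irrational), and any factorization into two quadratics over Q would force √(30636) ∈ Q (pairing opposite roots) or √222, √138 ∈ Q (other pairings), all impossible. Hence [Q(γ):Q] = 4 = [Q(√222, √138):Q], so Q(γ) = Q(√222, √138).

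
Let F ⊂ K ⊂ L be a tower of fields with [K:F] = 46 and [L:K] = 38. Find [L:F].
[L:F] = 1748

The tower law says that for any tower of field extensions F ⊂ K ⊂ L with finite degrees, [L:F] = [L:K] · [K:F]. Here this gives [L:F] = 38 · 46 = 1748.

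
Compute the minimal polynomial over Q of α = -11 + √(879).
m_α(x) = x^2 + 22x - 758

From α + 11 = √(879), squaring gives (α + 11)^2 = 879, i.e. α^2 + 22α + 121 = 879, so α^2 + 22α - 758 = 0. The discriminant of x^2 + 22x - 758 is (22)^2 - 4·(-758) = 484 + 3032 = 3516, and 4·(879) is not a perfect square in Q since 879 is squarefree and ≠ 1. Hence x^2 + 22x - 758 is irreducible over Q and is the minimal polynomial of α.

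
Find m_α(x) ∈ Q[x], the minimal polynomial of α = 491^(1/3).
m_α(x) = x^3 - 491

α satisfies α^3 = 491, so x^3 - 491 annihilates α. By the rational root test, a rational root p/q (in lowest terms) of x^3 - 491 would satisfy p^3 = 491 q^3, forcing q = 1 and p^3 = 491; but 491 is not a perfect cube, contradiction. A monic cubic over Q with no rational root is irreducible (any nontrivial factorization would include a linear factor). Hence x^3 - 491 is the minimal polynomial of α, and in particular [Q(α):Q] = 3.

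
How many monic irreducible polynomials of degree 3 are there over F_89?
There are 234960 monic irreducible polynomials of degree 3 over F_89

Each element of F_{89^3} that lies in no proper subfield is a root of exactly one monic irreducible of degree 3 over F_89, and each such polynomial has 3 distinct roots in F_{89^3}. By Möbius inversion the count is N_89(3) = (1/3) Σ_{d|3} μ(3/d) · 89^d = (1/3)(μ(3)·89^1 + μ(1)·89^3) = 704880/3 = 234960.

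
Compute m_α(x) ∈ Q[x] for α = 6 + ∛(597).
m_α(x) = x^3 - 18x^2 + 108x - 813

Set β = α - 6 = ∛(597), so β^3 = 597. Then (α - 6)^3 - 597 = 0, i.e. α is a root of g(x) = (x - 6)^3 - 597 = x^3 - 18x^2 + 108x - 813. Since g(x) = h(x - 6) where h(x) = x^3 - 597, and h is irreducible over Q (because 597 is not a perfect cube, so h has no rational root, and a monic cubic with no rational root is irreducible), g is also irreducible (irreducibility is preserved under the substitution x → x - 6). Hence m_α(x) = x^3 - 18x^2 + 108x - 813.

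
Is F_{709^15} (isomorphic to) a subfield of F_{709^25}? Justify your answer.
No: F_{709^15} is not a subfield of F_{709^25}

F_{p^m} embeds in F_{p^n} iff m | n. Here 15 ∤ 25 (since 25 = 1·15 + 10 with remainder 10 ≠ 0), so F_{709^15} is not a subfield of F_{709^25}. Equivalently: if it were, the tower law would give 15 = [F_{709^15}:F_709] dividing [F_{709^25}:F_709] = 25, contradiction.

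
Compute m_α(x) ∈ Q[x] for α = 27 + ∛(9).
m_α(x) = x^3 - 81x^2 + 2187x - 19692

Set β = α - 27 = ∛(9), so β^3 = 9. Then (α - 27)^3 - 9 = 0, i.e. α is a root of g(x) = (x - 27)^3 - 9 = x^3 - 81x^2 + 2187x - 19692. Since g(x) = h(x - 27) where h(x) = x^3 - 9, and h is irreducible over Q (because 9 is not a perfect cube, so h has no rational root, and a monic cubic with no rational root is irreducible), g is also irreducible (irreducibility is preserved under the substitution x → x - 27). Hence m_α(x) = x^3 - 81x^2 + 2187x - 19692.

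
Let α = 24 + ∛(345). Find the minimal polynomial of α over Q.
m_α(x) = x^3 - 72x^2 + 1728x - 14169

Set β = α - 24 = ∛(345), so β^3 = 345. Then (α - 24)^3 - 345 = 0, i.e. α is a root of g(x) = (x - 24)^3 - 345 = x^3 - 72x^2 + 1728x - 14169. Since g(x) = h(x - 24) where h(x) = x^3 - 345, and h is irreducible over Q (because 345 is not a perfect cube, so h has no rational root, and a monic cubic with no rational root is irreducible), g is also irreducible (irreducibility is preserved under the substitution x → x - 24). Hence m_α(x) = x^3 - 72x^2 + 1728x - 14169.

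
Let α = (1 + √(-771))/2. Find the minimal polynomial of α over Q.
m_α(x) = x^2 - x + 193

From 2α - 1 = √(-771), squaring gives (2α - 1)^2 = -771, i.e. 4α^2 - 4α + 1 = -771, so α^2 - α + (1 + 771)/4 = 0. Since -771 ≡ 1 (mod 4), (1 + 771)/4 = 193 ∈ Z. The polynomial x^2 - x + 193 has discriminant 1 - 4·(193) = -771, which is not a perfect square in Q (d = -771 is squarefree and ≠ 1), so x^2 - x + 193 is irreducible over Q. It is the minimal polynomial of α.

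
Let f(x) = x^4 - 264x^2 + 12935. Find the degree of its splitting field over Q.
[K : Q] = 4

Solving the quadratic in x^2: x^2 = (264 ± √(264^2 - 4·12935))/2 = (264 ± √17956)/2 = (264 ± 134)/2, giving x^2 = 65 or x^2 = 199. So f(x) = (x^2 - 65)(x^2 - 199) and the roots of f are ±√65, ±√199. Hence the splitting field is K = Q(√65, √199). Since 65 and 199 are distinct squarefree integers > 1, their product 12935 is not a perfect square, so √199 ∉ Q(√65). By the tower law [K:Q] = [Q(√65,√199):Q(√65)] · [Q(√65):Q] = 2 · 2 = 4.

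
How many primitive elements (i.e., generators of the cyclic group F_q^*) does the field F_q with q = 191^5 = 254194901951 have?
There are φ(254194901950) = 87516000000 primitive elements

F_q^* is cyclic of order q - 1 = 254194901950. A cyclic group of order m has exactly φ(m) generators. Here m = 254194901950 = 2 · 5^2 · 11 · 19 · 1871 · 13001, so the number of primitive elements is φ(254194901950) = 87516000000.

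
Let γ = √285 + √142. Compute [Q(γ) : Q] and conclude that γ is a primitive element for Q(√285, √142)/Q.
[Q(γ) : Q] = 4 (equivalently, Q(γ) = Q(√285, √142))

Obviously Q(γ) ⊆ Q(√285, √142), and [Q(√285, √142):Q] = 4 (since 285, 142 are distinct squarefree integers > 1 with 40470 not a perfect square). To show equality we compute the minimal polynomial of γ. From γ = √285 + √142: γ^2 = 285 + 2√(40470) + 142 = 427 + 2√(40470), so γ^2 - 427 = 2√(40470); squaring, (γ^2 - 427)^2 = 4·40470, i.e. γ^4 - 854γ^2 + 182329 - 161880 = 0, i.e. γ^4 - 854γ^2 + 20449 = 0. So γ is a root of x^4 - 854x^2 + 20449. This polynomial is irreducible over Q: it has no rational root (each ±√285 ± √142 is irrational), and any factorization into two quadratics over Q would force √(40470) ∈ Q (pairing opposite roots) or √285, √142 ∈ Q (other pairings), all impossible. Hence [Q(γ):Q] = 4 = [Q(√285, √142):Q], so Q(γ) = Q(√285, √142).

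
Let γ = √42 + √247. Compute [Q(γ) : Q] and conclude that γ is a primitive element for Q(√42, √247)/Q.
[Q(γ) : Q] = 4 (equivalently, Q(γ) = Q(√42, √247))

Obviously Q(γ) ⊆ Q(√42, √247), and [Q(√42, √247):Q] = 4 (since 42, 247 are distinct squarefree integers > 1 with 10374 not a perfect square). To show equality we compute the minimal polynomial of γ. From γ = √42 + √247: γ^2 = 42 + 2√(10374) + 247 = 289 + 2√(10374), so γ^2 - 289 = 2√(10374); squaring, (γ^2 - 289)^2 = 4·10374, i.e. γ^4 - 578γ^2 + 83521 - 41496 = 0, i.e. γ^4 - 578γ^2 + 42025 = 0. So γ is a root of x^4 - 578x^2 + 42025. This polynomial is irreducible over Q: it has no rational root (each ±√42 ± √247 is irrational), and any factorization into two quadratics over Q would force √(10374) ∈ Q (pairing opposite roots) or √42, √247 ∈ Q (other pairings), all impossible. Hence [Q(γ):Q] = 4 = [Q(√42, √247):Q], so Q(γ) = Q(√42, √247).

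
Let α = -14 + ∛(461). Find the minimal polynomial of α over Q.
m_α(x) = x^3 + 42x^2 + 588x + 2283

Set β = α + 14 = ∛(461), so β^3 = 461. Then (α + 14)^3 - 461 = 0, i.e. α is a root of g(x) = (x + 14)^3 - 461 = x^3 + 42x^2 + 588x + 2283. Since g(x) = h(x + 14) where h(x) = x^3 - 461, and h is irreducible over Q (because 461 is not a perfect cube, so h has no rational root, and a monic cubic with no rational root is irreducible), g is also irreducible (irreducibility is preserved under the substitution x → x + 14). Hence m_α(x) = x^3 + 42x^2 + 588x + 2283.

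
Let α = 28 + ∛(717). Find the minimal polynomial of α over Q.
m_α(x) = x^3 - 84x^2 + 2352x - 22669

Set β = α - 28 = ∛(717), so β^3 = 717. Then (α - 28)^3 - 717 = 0, i.e. α is a root of g(x) = (x - 28)^3 - 717 = x^3 - 84x^2 + 2352x - 22669. Since g(x) = h(x - 28) where h(x) = x^3 - 717, and h is irreducible over Q (because 717 is not a perfect cube, so h has no rational root, and a monic cubic with no rational root is irreducible), g is also irreducible (irreducibility is preserved under the substitution x → x - 28). Hence m_α(x) = x^3 - 84x^2 + 2352x - 22669.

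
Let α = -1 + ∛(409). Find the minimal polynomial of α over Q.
m_α(x) = x^3 + 3x^2 + 3x - 408

Set β = α + 1 = ∛(409), so β^3 = 409. Then (α + 1)^3 - 409 = 0, i.e. α is a root of g(x) = (x + 1)^3 - 409 = x^3 + 3x^2 + 3x - 408. Since g(x) = h(x + 1) where h(x) = x^3 - 409, and h is irreducible over Q (because 409 is not a perfect cube, so h has no rational root, and a monic cubic with no rational root is irreducible), g is also irreducible (irreducibility is preserved under the substitution x → x + 1). Hence m_α(x) = x^3 + 3x^2 + 3x - 408.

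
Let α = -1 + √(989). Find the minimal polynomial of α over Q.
m_α(x) = x^2 + 2x - 988

From α + 1 = √(989), squaring gives (α + 1)^2 = 989, i.e. α^2 + 2α + 1 = 989, so α^2 + 2α - 988 = 0. The discriminant of x^2 + 2x - 988 is (2)^2 - 4·(-988) = 4 + 3952 = 3956, and 4·(989) is not a perfect square in Q since 989 is squarefree and ≠ 1. Hence x^2 + 2x - 988 is irreducible over Q and is the minimal polynomial of α.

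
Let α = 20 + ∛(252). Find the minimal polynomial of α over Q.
m_α(x) = x^3 - 60x^2 + 1200x - 8252

Set β = α - 20 = ∛(252), so β^3 = 252. Then (α - 20)^3 - 252 = 0, i.e. α is a root of g(x) = (x - 20)^3 - 252 = x^3 - 60x^2 + 1200x - 8252. Since g(x) = h(x - 20) where h(x) = x^3 - 252, and h is irreducible over Q (because 252 is not a perfect cube, so h has no rational root, and a monic cubic with no rational root is irreducible), g is also irreducible (irreducibility is preserved under the substitution x → x - 20). Hence m_α(x) = x^3 - 60x^2 + 1200x - 8252.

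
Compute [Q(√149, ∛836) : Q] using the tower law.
[Q(√149, ∛836) : Q] = 6

Let L = Q(√149, ∛836). Since Q(√149) ⊂ L and [Q(√149):Q] = 2, the tower law gives 2 | [L:Q]. Likewise Q(∛836) ⊂ L with [Q(∛836):Q] = 3 (because 836 is not a perfect cube), so 3 | [L:Q]. As gcd(2,3) = 1, [L:Q] is divisible by 6. Conversely L is generated over Q by √149 and ∛836, so [L:Q] ≤ 2·3 = 6. Therefore [Q(√149, ∛836) : Q] = 6.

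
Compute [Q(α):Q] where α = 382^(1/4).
[Q(α):Q] = 4

α is a root of x^4 - 382. By Eisenstein's criterion at the prime p = 2 (which divides the constant term 382 but p^2 = 4 does not, since 382 is squarefree), x^4 - 382 is irreducible over Q. Hence [Q(α):Q] = 4.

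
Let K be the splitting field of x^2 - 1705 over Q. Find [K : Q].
[K : Q] = 2

f(x) = x^2 - 1705 factors as (x - √1705)(x + √1705). The splitting field is K = Q(√1705). Since 1705 is squarefree and > 1, it is not a perfect square, so x^2 - 1705 is irreducible over Q and [Q(√1705) : Q] = 2. Hence [K : Q] = 2.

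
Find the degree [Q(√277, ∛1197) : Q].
[Q(√277, ∛1197) : Q] = 6

Let L = Q(√277, ∛1197). Since Q(√277) ⊂ L and [Q(√277):Q] = 2, the tower law gives 2 | [L:Q]. Likewise Q(∛1197) ⊂ L with [Q(∛1197):Q] = 3 (because 1197 is not a perfect cube), so 3 | [L:Q]. As gcd(2,3) = 1, [L:Q] is divisible by 6. Conversely L is generated over Q by √277 and ∛1197, so [L:Q] ≤ 2·3 = 6. Therefore [Q(√277, ∛1197) : Q] = 6.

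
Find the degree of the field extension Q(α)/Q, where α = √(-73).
[Q(α):Q] = 2

[Q(α):Q] equals the degree of the minimal polynomial of α. Here α^2 = -73 and x^2 + 73 is irreducible (d = -73 is squarefree, ≠ 1, hence not a square), so deg(m_α) = 2. Thus [Q(α):Q] = 2.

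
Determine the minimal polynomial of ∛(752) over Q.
m_α(x) = x^3 - 752

α satisfies α^3 = 752, so x^3 - 752 annihilates α. By the rational root test, a rational root p/q (in lowest terms) of x^3 - 752 would satisfy p^3 = 752 q^3, forcing q = 1 and p^3 = 752; but 752 is not a perfect cube, contradiction. A monic cubic over Q with no rational root is irreducible (any nontrivial factorization would include a linear factor). Hence x^3 - 752 is the minimal polynomial of α, and in particular [Q(α):Q] = 3.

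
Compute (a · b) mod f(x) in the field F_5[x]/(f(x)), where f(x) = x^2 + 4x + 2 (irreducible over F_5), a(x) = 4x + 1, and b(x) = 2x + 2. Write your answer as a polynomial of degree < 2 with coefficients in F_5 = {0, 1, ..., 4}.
a · b ≡ 3x + 1 (mod f(x))

Multiply in F_5[x]: a(x)·b(x) = (4x + 1)·(2x + 2) = 3x^2 + 2. This has degree ≥ 2, so divide by f(x) over F_5: 3x^2 + 2 = (3)·(x^2 + 4x + 2) + (3x + 1). Hence a·b ≡ 3x + 1 (mod f). (F_5[x]/(f) is a field with 5^2 = 25 elements since f is irreducible of degree 2.)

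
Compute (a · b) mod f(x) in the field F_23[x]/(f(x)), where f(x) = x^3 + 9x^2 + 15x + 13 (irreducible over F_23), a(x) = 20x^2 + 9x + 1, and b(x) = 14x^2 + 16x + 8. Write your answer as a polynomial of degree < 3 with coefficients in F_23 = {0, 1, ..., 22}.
a · b ≡ 18x^2 + 4x + 14 (mod f(x))

Multiply in F_23[x]: a(x)·b(x) = (20x^2 + 9x + 1)·(14x^2 + 16x + 8) = 4x^4 + 9x^3 + 19x^2 + 19x + 8. This has degree ≥ 3, so divide by f(x) over F_23: 4x^4 + 9x^3 + 19x^2 + 19x + 8 = (4x + 19)·(x^3 + 9x^2 + 15x + 13) + (18x^2 + 4x + 14). Hence a·b ≡ 18x^2 + 4x + 14 (mod f). (F_23[x]/(f) is a field with 23^3 = 12167 elements since f is irreducible of degree 3.)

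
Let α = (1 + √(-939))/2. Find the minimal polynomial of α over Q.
m_α(x) = x^2 - x + 235

From 2α - 1 = √(-939), squaring gives (2α - 1)^2 = -939, i.e. 4α^2 - 4α + 1 = -939, so α^2 - α + (1 + 939)/4 = 0. Since -939 ≡ 1 (mod 4), (1 + 939)/4 = 235 ∈ Z. The polynomial x^2 - x + 235 has discriminant 1 - 4·(235) = -939, which is not a perfect square in Q (d = -939 is squarefree and ≠ 1), so x^2 - x + 235 is irreducible over Q. It is the minimal polynomial of α.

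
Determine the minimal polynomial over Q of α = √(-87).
m_α(x) = x^2 + 87

α satisfies α^2 + 87 = 0, so x^2 + 87 annihilates α. Since d = -87 is squarefree and ≠ 1, it is not a perfect square in Q, so x^2 + 87 has no rational root and is therefore irreducible over Q (a degree-2 polynomial over a field is irreducible iff it has no root). Hence m_α(x) = x^2 + 87.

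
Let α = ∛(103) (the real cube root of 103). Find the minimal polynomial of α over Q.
m_α(x) = x^3 - 103

α satisfies α^3 = 103, so x^3 - 103 annihilates α. By the rational root test, a rational root p/q (in lowest terms) of x^3 - 103 would satisfy p^3 = 103 q^3, forcing q = 1 and p^3 = 103; but 103 is not a perfect cube, contradiction. A monic cubic over Q with no rational root is irreducible (any nontrivial factorization would include a linear factor). Hence x^3 - 103 is the minimal polynomial of α, and in particular [Q(α):Q] = 3.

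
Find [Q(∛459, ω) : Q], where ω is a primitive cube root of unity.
[Q(∛459, ω) : Q] = 6

[Q(∛459):Q] = 3 (min poly x^3 - 459, irreducible since 459 is not a perfect cube). [Q(ω):Q] = 2 (min poly x^2 + x + 1). Since Q(∛459) ⊂ R and ω ∉ R, we have ω ∉ Q(∛459), so x^2 + x + 1 remains irreducible over Q(∛459) and [Q(∛459, ω) : Q(∛459)] = 2. By the tower law, [Q(∛459, ω) : Q] = 3 · 2 = 6. (In fact Q(∛459, ω) is the splitting field of x^3 - 459 over Q.)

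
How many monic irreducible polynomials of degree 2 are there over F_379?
There are 71631 monic irreducible polynomials of degree 2 over F_379

Each element of F_{379^2} that lies in no proper subfield is a root of exactly one monic irreducible of degree 2 over F_379, and each such polynomial has 2 distinct roots in F_{379^2}. By Möbius inversion the count is N_379(2) = (1/2) Σ_{d|2} μ(2/d) · 379^d = (1/2)(μ(2)·379^1 + μ(1)·379^2) = 143262/2 = 71631.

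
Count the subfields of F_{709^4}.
F_{709^4} has 3 subfields

The subfields of F_{p^n} are exactly the fields F_{p^d} for d | n (each is the fixed field of the unique index-d subgroup of Gal(F_{p^n}/F_p) ≅ Z/nZ). The divisors of n = 4 are {1, 2, 4}, giving 3 subfields: F_{709^1}, F_{709^2}, F_{709^4}.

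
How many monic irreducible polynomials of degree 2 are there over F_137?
There are 9316 monic irreducible polynomials of degree 2 over F_137

Each element of F_{137^2} that lies in no proper subfield is a root of exactly one monic irreducible of degree 2 over F_137, and each such polynomial has 2 distinct roots in F_{137^2}. By Möbius inversion the count is N_137(2) = (1/2) Σ_{d|2} μ(2/d) · 137^d = (1/2)(μ(2)·137^1 + μ(1)·137^2) = 18632/2 = 9316.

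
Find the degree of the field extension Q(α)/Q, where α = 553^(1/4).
[Q(α):Q] = 4

α is a root of x^4 - 553. By Eisenstein's criterion at the prime p = 7 (which divides the constant term 553 but p^2 = 49 does not, since 553 is squarefree), x^4 - 553 is irreducible over Q. Hence [Q(α):Q] = 4.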